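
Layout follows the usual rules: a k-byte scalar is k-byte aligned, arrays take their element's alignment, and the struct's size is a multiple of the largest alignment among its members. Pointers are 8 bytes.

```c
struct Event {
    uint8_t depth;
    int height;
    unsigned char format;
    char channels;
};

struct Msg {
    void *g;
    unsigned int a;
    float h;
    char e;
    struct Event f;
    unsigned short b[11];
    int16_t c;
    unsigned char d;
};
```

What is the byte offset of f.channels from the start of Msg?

29

Event: 0..1  depth  (1B, 1-aligned); 1..4  -- padding (3B); 4..8  height  (4B, 4-aligned); 8..9  format  (1B, 1-aligned); 9..10  channels  (1B, 1-aligned); 10..12  -- tail padding (2B); sizeof = 12, alignof = 4
0..8  g  (8B, 8-aligned)
8..12  a  (4B, 4-aligned)
12..16  h  (4B, 4-aligned)
16..17  e  (1B, 1-aligned)
17..20  -- padding (3B)
20..32  f  (12B, 4-aligned)
within Event: channels at 9
20 + 9 = 29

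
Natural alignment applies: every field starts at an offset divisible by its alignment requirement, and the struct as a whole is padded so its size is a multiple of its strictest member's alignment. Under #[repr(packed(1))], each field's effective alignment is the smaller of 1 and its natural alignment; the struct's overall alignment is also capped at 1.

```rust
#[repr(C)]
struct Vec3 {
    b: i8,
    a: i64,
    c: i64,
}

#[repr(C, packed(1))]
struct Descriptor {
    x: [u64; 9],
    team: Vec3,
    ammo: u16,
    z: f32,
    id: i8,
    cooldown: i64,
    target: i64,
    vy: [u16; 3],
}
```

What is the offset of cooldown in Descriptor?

Vec3: @0: b [1B, align 1] → 1; +7 pad (align 8); @8: a [8B, align 8] → 16; @16: c [8B, align 8] → 24; size 24, align 8
@0: x [72B, align 1] → 72
@72: team [24B, align 1] → 96
@96: ammo [2B, align 1] → 98
@98: z [4B, align 1] → 102
@102: id [1B, align 1] → 103
@103: cooldown [8B, align 1] → 111

103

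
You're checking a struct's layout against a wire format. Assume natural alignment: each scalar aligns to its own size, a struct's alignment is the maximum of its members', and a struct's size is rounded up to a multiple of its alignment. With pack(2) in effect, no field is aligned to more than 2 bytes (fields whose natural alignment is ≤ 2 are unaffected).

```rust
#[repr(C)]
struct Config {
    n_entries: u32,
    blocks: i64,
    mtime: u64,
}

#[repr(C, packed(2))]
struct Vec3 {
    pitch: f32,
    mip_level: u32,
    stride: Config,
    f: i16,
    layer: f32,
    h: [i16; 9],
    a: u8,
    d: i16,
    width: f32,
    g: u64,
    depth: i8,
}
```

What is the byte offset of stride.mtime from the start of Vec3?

Config: @0: n_entries [4B, align 4] → 4; +4 pad (align 8); @8: blocks [8B, align 8] → 16; @16: mtime [8B, align 8] → 24; size 24, align 8
@0: pitch [4B, align 2] → 4
@4: mip_level [4B, align 2] → 8
@8: stride [24B, align 2] → 32
within Config: mtime at 16
8 + 16 = 24

24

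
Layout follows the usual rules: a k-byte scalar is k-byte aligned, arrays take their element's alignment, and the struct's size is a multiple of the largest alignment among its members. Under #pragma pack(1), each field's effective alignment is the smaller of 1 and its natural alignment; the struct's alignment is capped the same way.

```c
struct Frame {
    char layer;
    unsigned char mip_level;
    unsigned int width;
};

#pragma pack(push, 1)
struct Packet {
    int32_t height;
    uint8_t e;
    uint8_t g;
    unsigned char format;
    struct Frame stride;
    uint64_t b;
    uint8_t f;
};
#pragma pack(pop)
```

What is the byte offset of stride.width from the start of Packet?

Frame: @0: layer [1B, align 1] → 1; @1: mip_level [1B, align 1] → 2; +2 pad (align 4); @4: width [4B, align 4] → 8; size 8, align 4
@0: height [4B, align 1] → 4
@4: e [1B, align 1] → 5
@5: g [1B, align 1] → 6
@6: format [1B, align 1] → 7
@7: stride [8B, align 1] → 15
within Frame: width at 4
7 + 4 = 11

11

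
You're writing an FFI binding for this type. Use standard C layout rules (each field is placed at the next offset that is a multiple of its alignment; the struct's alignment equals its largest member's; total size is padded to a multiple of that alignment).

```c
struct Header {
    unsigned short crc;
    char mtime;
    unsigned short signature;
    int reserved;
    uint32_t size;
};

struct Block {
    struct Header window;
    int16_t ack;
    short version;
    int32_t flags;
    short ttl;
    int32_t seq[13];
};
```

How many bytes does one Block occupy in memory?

Header: 0..2  crc  (2B, 2-aligned); 2..3  mtime  (1B, 1-aligned); 3..4  -- padding (1B); 4..6  signature  (2B, 2-aligned); 6..8  -- padding (2B); 8..12  reserved  (4B, 4-aligned); 12..16  size  (4B, 4-aligned); sizeof = 16, alignof = 4
0..16  window  (16B, 4-aligned)
16..18  ack  (2B, 2-aligned)
18..20  version  (2B, 2-aligned)
20..24  flags  (4B, 4-aligned)
24..26  ttl  (2B, 2-aligned)
26..28  -- padding (2B)
28..80  seq  (52B, 4-aligned)
sizeof = 80, alignof = 4

80 bytes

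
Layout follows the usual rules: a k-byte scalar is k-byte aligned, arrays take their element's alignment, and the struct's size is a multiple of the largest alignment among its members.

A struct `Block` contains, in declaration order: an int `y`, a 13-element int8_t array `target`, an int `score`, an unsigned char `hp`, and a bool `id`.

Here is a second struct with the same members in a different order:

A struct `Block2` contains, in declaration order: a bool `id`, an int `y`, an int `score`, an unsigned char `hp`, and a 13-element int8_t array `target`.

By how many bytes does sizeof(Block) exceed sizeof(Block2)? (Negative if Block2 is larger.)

0

y at 0 (size 4, align 4) → ends 4
target at 4 (size 13, align 1) → ends 17
pad 3 to align 4 for score
score at 20 (size 4, align 4) → ends 24
hp at 24 (size 1, align 1) → ends 25
id at 25 (size 1, align 1) → ends 26
tail pad 2 to reach multiple of 4
total 28 bytes, alignment 4
— Block2 —
id at 0 (size 1, align 1) → ends 1
pad 3 to align 4 for y
y at 4 (size 4, align 4) → ends 8
score at 8 (size 4, align 4) → ends 12
hp at 12 (size 1, align 1) → ends 13
target at 13 (size 13, align 1) → ends 26
tail pad 2 to reach multiple of 4
total 28 bytes, alignment 4
28 − 28 = 0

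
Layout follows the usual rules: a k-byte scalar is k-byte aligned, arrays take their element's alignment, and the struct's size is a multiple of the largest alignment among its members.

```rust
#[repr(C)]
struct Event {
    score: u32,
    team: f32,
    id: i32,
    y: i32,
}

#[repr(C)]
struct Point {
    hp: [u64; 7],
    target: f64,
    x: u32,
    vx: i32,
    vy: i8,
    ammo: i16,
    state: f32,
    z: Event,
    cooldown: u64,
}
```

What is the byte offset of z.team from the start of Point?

Event: score at 0 (size 4, align 4) → ends 4; team at 4 (size 4, align 4) → ends 8; id at 8 (size 4, align 4) → ends 12; y at 12 (size 4, align 4) → ends 16; total 16 bytes, alignment 4
hp at 0 (size 56, align 8) → ends 56
target at 56 (size 8, align 8) → ends 64
x at 64 (size 4, align 4) → ends 68
vx at 68 (size 4, align 4) → ends 72
vy at 72 (size 1, align 1) → ends 73
pad 1 to align 2 for ammo
ammo at 74 (size 2, align 2) → ends 76
state at 76 (size 4, align 4) → ends 80
z at 80 (size 16, align 4) → ends 96
within Event: team at 4
80 + 4 = 84

84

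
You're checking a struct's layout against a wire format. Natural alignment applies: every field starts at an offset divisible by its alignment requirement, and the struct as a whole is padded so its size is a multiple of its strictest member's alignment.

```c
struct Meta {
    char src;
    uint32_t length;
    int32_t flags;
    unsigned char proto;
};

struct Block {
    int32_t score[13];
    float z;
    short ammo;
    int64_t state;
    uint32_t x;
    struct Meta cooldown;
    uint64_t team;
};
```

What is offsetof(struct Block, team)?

Meta: 0..1  src  (1B, 1-aligned); 1..4  -- padding (3B); 4..8  length  (4B, 4-aligned); 8..12  flags  (4B, 4-aligned); 12..13  proto  (1B, 1-aligned); 13..16  -- tail padding (3B); sizeof = 16, alignof = 4
0..52  score  (52B, 4-aligned)
52..56  z  (4B, 4-aligned)
56..58  ammo  (2B, 2-aligned)
58..64  -- padding (6B)
64..72  state  (8B, 8-aligned)
72..76  x  (4B, 4-aligned)
76..92  cooldown  (16B, 4-aligned)
92..96  -- padding (4B)
96..104  team  (8B, 8-aligned)

96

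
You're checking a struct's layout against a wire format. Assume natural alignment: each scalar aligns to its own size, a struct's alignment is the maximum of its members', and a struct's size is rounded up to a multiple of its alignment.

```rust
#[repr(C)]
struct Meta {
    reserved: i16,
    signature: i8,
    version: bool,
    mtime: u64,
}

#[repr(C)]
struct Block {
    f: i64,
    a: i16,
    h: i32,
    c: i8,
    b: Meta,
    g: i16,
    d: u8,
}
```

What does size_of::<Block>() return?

Meta: @0: reserved [2B, align 2] → 2; @2: signature [1B, align 1] → 3; @3: version [1B, align 1] → 4; +4 pad (align 8); @8: mtime [8B, align 8] → 16; size 16, align 8
@0: f [8B, align 8] → 8
@8: a [2B, align 2] → 10
+2 pad (align 4)
@12: h [4B, align 4] → 16
@16: c [1B, align 1] → 17
+7 pad (align 8)
@24: b [16B, align 8] → 40
@40: g [2B, align 2] → 42
@42: d [1B, align 1] → 43
+5 tail pad (align 8)
size 48, align 8

48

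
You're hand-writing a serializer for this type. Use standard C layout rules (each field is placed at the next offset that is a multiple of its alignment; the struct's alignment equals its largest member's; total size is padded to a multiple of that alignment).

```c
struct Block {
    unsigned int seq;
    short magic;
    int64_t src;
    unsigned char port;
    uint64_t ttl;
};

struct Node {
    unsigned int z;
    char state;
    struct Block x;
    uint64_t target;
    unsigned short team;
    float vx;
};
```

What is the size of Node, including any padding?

Block: 0..4  seq  (4B, 4-aligned); 4..6  magic  (2B, 2-aligned); 6..8  -- padding (2B); 8..16  src  (8B, 8-aligned); 16..17  port  (1B, 1-aligned); 17..24  -- padding (7B); 24..32  ttl  (8B, 8-aligned); sizeof = 32, alignof = 8
0..4  z  (4B, 4-aligned)
4..5  state  (1B, 1-aligned)
5..8  -- padding (3B)
8..40  x  (32B, 8-aligned)
40..48  target  (8B, 8-aligned)
48..50  team  (2B, 2-aligned)
50..52  -- padding (2B)
52..56  vx  (4B, 4-aligned)
sizeof = 56, alignof = 8

56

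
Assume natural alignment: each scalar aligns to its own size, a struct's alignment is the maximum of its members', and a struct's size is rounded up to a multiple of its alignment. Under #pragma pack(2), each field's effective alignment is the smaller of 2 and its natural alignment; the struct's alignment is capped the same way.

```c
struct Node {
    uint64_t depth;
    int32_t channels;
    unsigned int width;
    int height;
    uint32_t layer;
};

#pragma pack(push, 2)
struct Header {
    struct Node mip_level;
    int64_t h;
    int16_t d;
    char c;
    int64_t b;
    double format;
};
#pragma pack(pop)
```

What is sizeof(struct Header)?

Node: depth at 0 (size 8, align 8) → ends 8; channels at 8 (size 4, align 4) → ends 12; width at 12 (size 4, align 4) → ends 16; height at 16 (size 4, align 4) → ends 20; layer at 20 (size 4, align 4) → ends 24; total 24 bytes, alignment 8
mip_level at 0 (size 24, align 2) → ends 24
h at 24 (size 8, align 2) → ends 32
d at 32 (size 2, align 2) → ends 34
c at 34 (size 1, align 1) → ends 35
pad 1 to align 2 for b
b at 36 (size 8, align 2) → ends 44
format at 44 (size 8, align 2) → ends 52
total 52 bytes, alignment 2

52 bytes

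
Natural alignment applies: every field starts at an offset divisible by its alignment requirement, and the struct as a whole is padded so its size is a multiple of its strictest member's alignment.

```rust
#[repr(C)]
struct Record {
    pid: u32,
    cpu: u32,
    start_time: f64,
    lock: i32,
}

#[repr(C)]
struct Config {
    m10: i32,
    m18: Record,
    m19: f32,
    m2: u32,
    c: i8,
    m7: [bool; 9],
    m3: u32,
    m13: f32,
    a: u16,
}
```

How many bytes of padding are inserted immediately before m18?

Record: 0..4  pid  (4B, 4-aligned); 4..8  cpu  (4B, 4-aligned); 8..16  start_time  (8B, 8-aligned); 16..20  lock  (4B, 4-aligned); 20..24  -- tail padding (4B); sizeof = 24, alignof = 8
0..4  m10  (4B, 4-aligned)
4..8  -- padding (4B)
8..32  m18  (24B, 8-aligned)

4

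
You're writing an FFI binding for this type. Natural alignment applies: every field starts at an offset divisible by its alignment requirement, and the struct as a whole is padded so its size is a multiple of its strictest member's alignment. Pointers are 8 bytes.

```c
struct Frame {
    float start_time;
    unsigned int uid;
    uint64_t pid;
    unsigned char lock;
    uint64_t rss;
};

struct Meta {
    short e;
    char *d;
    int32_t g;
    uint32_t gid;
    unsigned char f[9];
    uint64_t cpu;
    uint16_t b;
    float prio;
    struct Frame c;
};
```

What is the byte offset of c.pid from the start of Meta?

64

Frame: 0..4  start_time  (4B, 4-aligned); 4..8  uid  (4B, 4-aligned); 8..16  pid  (8B, 8-aligned); 16..17  lock  (1B, 1-aligned); 17..24  -- padding (7B); 24..32  rss  (8B, 8-aligned); sizeof = 32, alignof = 8
0..2  e  (2B, 2-aligned)
2..8  -- padding (6B)
8..16  d  (8B, 8-aligned)
16..20  g  (4B, 4-aligned)
20..24  gid  (4B, 4-aligned)
24..33  f  (9B, 1-aligned)
33..40  -- padding (7B)
40..48  cpu  (8B, 8-aligned)
48..50  b  (2B, 2-aligned)
50..52  -- padding (2B)
52..56  prio  (4B, 4-aligned)
56..88  c  (32B, 8-aligned)
within Frame: pid at 8
56 + 8 = 64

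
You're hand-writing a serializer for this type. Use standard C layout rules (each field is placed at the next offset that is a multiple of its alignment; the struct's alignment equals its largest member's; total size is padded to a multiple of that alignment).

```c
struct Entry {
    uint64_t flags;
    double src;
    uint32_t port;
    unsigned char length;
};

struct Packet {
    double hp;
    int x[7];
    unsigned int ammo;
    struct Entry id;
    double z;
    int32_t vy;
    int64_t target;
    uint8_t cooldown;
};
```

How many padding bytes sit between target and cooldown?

Entry: @0: flags [8B, align 8] → 8; @8: src [8B, align 8] → 16; @16: port [4B, align 4] → 20; @20: length [1B, align 1] → 21; +3 tail pad (align 8); size 24, align 8
@0: hp [8B, align 8] → 8
@8: x [28B, align 4] → 36
@36: ammo [4B, align 4] → 40
@40: id [24B, align 8] → 64
@64: z [8B, align 8] → 72
@72: vy [4B, align 4] → 76
+4 pad (align 8)
@80: target [8B, align 8] → 88
@88: cooldown [1B, align 1] → 89

0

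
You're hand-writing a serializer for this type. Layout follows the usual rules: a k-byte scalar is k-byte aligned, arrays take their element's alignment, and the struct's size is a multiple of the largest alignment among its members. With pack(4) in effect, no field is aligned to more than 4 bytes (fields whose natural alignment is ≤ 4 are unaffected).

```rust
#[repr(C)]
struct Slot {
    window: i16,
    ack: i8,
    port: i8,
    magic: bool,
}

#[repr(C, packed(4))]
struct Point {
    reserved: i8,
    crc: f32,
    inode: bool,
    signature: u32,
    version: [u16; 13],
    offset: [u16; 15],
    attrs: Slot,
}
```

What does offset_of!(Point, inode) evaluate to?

Slot: window at 0 (size 2, align 2) → ends 2; ack at 2 (size 1, align 1) → ends 3; port at 3 (size 1, align 1) → ends 4; magic at 4 (size 1, align 1) → ends 5; tail pad 1 to reach multiple of 2; total 6 bytes, alignment 2
reserved at 0 (size 1, align 1) → ends 1
pad 3 to align 4 for crc
crc at 4 (size 4, align 4) → ends 8
inode at 8 (size 1, align 1) → ends 9

8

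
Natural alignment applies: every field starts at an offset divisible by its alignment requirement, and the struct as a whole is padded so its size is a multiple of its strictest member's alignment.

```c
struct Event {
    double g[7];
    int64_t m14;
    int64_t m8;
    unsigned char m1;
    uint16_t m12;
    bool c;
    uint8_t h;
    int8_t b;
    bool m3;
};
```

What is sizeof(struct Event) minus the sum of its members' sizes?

1

0..56  g  (56B, 8-aligned)
56..64  m14  (8B, 8-aligned)
64..72  m8  (8B, 8-aligned)
72..73  m1  (1B, 1-aligned)
73..74  -- padding (1B)
74..76  m12  (2B, 2-aligned)
76..77  c  (1B, 1-aligned)
77..78  h  (1B, 1-aligned)
78..79  b  (1B, 1-aligned)
79..80  m3  (1B, 1-aligned)
sizeof = 80, alignof = 8
data bytes 79, size 80 → padding 1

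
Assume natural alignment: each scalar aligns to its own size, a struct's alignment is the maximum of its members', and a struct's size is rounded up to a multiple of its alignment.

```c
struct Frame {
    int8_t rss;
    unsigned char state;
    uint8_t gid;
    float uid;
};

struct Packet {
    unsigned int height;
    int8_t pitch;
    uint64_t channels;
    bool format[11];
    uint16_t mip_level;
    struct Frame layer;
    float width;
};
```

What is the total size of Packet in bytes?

Frame: rss at 0 (size 1, align 1) → ends 1; state at 1 (size 1, align 1) → ends 2; gid at 2 (size 1, align 1) → ends 3; pad 1 to align 4 for uid; uid at 4 (size 4, align 4) → ends 8; total 8 bytes, alignment 4
height at 0 (size 4, align 4) → ends 4
pitch at 4 (size 1, align 1) → ends 5
pad 3 to align 8 for channels
channels at 8 (size 8, align 8) → ends 16
format at 16 (size 11, align 1) → ends 27
pad 1 to align 2 for mip_level
mip_level at 28 (size 2, align 2) → ends 30
pad 2 to align 4 for layer
layer at 32 (size 8, align 4) → ends 40
width at 40 (size 4, align 4) → ends 44
tail pad 4 to reach multiple of 8
total 48 bytes, alignment 8

48 bytes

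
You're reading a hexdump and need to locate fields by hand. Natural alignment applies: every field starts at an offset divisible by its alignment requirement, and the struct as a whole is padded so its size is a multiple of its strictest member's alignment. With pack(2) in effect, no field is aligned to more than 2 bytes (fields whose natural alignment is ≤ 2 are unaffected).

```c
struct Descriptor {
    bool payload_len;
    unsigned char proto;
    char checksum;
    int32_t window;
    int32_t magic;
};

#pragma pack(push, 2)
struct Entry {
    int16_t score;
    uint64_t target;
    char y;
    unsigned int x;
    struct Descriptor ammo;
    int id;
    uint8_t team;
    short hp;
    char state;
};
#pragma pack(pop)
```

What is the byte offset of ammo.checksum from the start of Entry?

Descriptor: @0: payload_len [1B, align 1] → 1; @1: proto [1B, align 1] → 2; @2: checksum [1B, align 1] → 3; +1 pad (align 4); @4: window [4B, align 4] → 8; @8: magic [4B, align 4] → 12; size 12, align 4
@0: score [2B, align 2] → 2
@2: target [8B, align 2] → 10
@10: y [1B, align 1] → 11
+1 pad (align 2)
@12: x [4B, align 2] → 16
@16: ammo [12B, align 2] → 28
within Descriptor: checksum at 2
16 + 2 = 18

18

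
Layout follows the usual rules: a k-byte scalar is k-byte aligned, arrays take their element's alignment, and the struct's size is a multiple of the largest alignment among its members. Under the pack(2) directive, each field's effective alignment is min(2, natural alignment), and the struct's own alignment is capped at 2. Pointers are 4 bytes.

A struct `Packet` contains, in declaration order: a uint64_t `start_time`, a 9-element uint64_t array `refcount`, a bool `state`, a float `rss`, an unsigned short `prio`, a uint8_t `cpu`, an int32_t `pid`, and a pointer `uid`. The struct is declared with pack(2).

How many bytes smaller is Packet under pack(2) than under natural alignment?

6

natural layout:
  @0: start_time [8B, align 8] → 8
  @8: refcount [72B, align 8] → 80
  @80: state [1B, align 1] → 81
  +3 pad (align 4)
  @84: rss [4B, align 4] → 88
  @88: prio [2B, align 2] → 90
  @90: cpu [1B, align 1] → 91
  +1 pad (align 4)
  @92: pid [4B, align 4] → 96
  @96: uid [4B, align 4] → 100
  +4 tail pad (align 8)
  size 104, align 8
packed(2) layout:
  @0: start_time [8B, align 2] → 8
  @8: refcount [72B, align 2] → 80
  @80: state [1B, align 1] → 81
  +1 pad (align 2)
  @82: rss [4B, align 2] → 86
  @86: prio [2B, align 2] → 88
  @88: cpu [1B, align 1] → 89
  +1 pad (align 2)
  @90: pid [4B, align 2] → 94
  @94: uid [4B, align 2] → 98
  size 98, align 2
104 − 98 = 6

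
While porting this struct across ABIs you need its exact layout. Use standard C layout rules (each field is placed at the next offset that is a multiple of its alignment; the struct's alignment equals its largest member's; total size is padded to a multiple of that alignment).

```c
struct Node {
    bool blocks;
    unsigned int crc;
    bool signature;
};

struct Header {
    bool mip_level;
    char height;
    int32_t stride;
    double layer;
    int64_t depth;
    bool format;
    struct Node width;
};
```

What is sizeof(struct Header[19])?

Node: blocks at 0 (size 1, align 1) → ends 1; pad 3 to align 4 for crc; crc at 4 (size 4, align 4) → ends 8; signature at 8 (size 1, align 1) → ends 9; tail pad 3 to reach multiple of 4; total 12 bytes, alignment 4
mip_level at 0 (size 1, align 1) → ends 1
height at 1 (size 1, align 1) → ends 2
pad 2 to align 4 for stride
stride at 4 (size 4, align 4) → ends 8
layer at 8 (size 8, align 8) → ends 16
depth at 16 (size 8, align 8) → ends 24
format at 24 (size 1, align 1) → ends 25
pad 3 to align 4 for width
width at 28 (size 12, align 4) → ends 40
total 40 bytes, alignment 8
array of 19: 19 × 40 = 760

760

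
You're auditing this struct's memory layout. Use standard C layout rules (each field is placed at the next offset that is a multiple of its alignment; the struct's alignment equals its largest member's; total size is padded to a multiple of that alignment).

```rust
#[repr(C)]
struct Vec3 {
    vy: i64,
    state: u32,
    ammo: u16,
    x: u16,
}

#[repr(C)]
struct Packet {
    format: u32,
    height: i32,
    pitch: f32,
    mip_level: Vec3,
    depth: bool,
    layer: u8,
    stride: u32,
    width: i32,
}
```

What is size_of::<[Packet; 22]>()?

Vec3: @0: vy [8B, align 8] → 8; @8: state [4B, align 4] → 12; @12: ammo [2B, align 2] → 14; @14: x [2B, align 2] → 16; size 16, align 8
@0: format [4B, align 4] → 4
@4: height [4B, align 4] → 8
@8: pitch [4B, align 4] → 12
+4 pad (align 8)
@16: mip_level [16B, align 8] → 32
@32: depth [1B, align 1] → 33
@33: layer [1B, align 1] → 34
+2 pad (align 4)
@36: stride [4B, align 4] → 40
@40: width [4B, align 4] → 44
+4 tail pad (align 8)
size 48, align 8
array of 22: 22 × 48 = 1056

1056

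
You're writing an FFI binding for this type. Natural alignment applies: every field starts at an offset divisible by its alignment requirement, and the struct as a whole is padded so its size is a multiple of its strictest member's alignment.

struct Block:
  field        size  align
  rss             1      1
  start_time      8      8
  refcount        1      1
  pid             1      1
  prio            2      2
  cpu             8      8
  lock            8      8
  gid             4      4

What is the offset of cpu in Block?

@0: rss [1B, align 1] → 1
+7 pad (align 8)
@8: start_time [8B, align 8] → 16
@16: refcount [1B, align 1] → 17
@17: pid [1B, align 1] → 18
@18: prio [2B, align 2] → 20
+4 pad (align 8)
@24: cpu [8B, align 8] → 32

24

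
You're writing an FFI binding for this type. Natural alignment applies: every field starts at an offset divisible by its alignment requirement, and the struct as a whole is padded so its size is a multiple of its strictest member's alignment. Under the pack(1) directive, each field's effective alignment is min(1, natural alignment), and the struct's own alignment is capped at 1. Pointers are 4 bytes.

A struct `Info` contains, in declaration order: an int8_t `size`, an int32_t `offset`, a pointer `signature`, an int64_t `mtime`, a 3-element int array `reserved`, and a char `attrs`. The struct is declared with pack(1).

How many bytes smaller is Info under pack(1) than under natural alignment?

natural layout:
  size at 0 (size 1, align 1) → ends 1
  pad 3 to align 4 for offset
  offset at 4 (size 4, align 4) → ends 8
  signature at 8 (size 4, align 4) → ends 12
  pad 4 to align 8 for mtime
  mtime at 16 (size 8, align 8) → ends 24
  reserved at 24 (size 12, align 4) → ends 36
  attrs at 36 (size 1, align 1) → ends 37
  tail pad 3 to reach multiple of 8
  total 40 bytes, alignment 8
packed(1) layout:
  size at 0 (size 1, align 1) → ends 1
  offset at 1 (size 4, align 1) → ends 5
  signature at 5 (size 4, align 1) → ends 9
  mtime at 9 (size 8, align 1) → ends 17
  reserved at 17 (size 12, align 1) → ends 29
  attrs at 29 (size 1, align 1) → ends 30
  total 30 bytes, alignment 1
40 − 30 = 10

10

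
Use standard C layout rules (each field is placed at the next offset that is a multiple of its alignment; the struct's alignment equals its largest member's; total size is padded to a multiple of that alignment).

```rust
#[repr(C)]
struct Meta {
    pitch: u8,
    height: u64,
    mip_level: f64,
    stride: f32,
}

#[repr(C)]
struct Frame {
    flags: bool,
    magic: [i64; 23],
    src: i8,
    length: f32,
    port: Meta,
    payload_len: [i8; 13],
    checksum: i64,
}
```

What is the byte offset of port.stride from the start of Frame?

224

Meta: 0..1  pitch  (1B, 1-aligned); 1..8  -- padding (7B); 8..16  height  (8B, 8-aligned); 16..24  mip_level  (8B, 8-aligned); 24..28  stride  (4B, 4-aligned); 28..32  -- tail padding (4B); sizeof = 32, alignof = 8
0..1  flags  (1B, 1-aligned)
1..8  -- padding (7B)
8..192  magic  (184B, 8-aligned)
192..193  src  (1B, 1-aligned)
193..196  -- padding (3B)
196..200  length  (4B, 4-aligned)
200..232  port  (32B, 8-aligned)
within Meta: stride at 24
200 + 24 = 224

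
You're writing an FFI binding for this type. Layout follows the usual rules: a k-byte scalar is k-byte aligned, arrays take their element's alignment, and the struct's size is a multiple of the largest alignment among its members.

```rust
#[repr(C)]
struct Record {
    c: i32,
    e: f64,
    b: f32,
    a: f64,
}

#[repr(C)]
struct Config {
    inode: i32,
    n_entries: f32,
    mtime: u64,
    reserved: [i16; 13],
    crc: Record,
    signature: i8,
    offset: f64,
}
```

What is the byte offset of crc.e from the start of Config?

Record: @0: c [4B, align 4] → 4; +4 pad (align 8); @8: e [8B, align 8] → 16; @16: b [4B, align 4] → 20; +4 pad (align 8); @24: a [8B, align 8] → 32; size 32, align 8
@0: inode [4B, align 4] → 4
@4: n_entries [4B, align 4] → 8
@8: mtime [8B, align 8] → 16
@16: reserved [26B, align 2] → 42
+6 pad (align 8)
@48: crc [32B, align 8] → 80
within Record: e at 8
48 + 8 = 56

56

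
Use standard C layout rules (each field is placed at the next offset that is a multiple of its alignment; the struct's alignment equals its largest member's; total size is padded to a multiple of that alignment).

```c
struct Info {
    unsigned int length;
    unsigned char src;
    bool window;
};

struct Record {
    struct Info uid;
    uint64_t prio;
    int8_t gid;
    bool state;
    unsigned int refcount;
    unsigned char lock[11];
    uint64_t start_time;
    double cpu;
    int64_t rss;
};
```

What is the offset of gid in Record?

Info: length at 0 (size 4, align 4) → ends 4; src at 4 (size 1, align 1) → ends 5; window at 5 (size 1, align 1) → ends 6; tail pad 2 to reach multiple of 4; total 8 bytes, alignment 4
uid at 0 (size 8, align 4) → ends 8
prio at 8 (size 8, align 8) → ends 16
gid at 16 (size 1, align 1) → ends 17

16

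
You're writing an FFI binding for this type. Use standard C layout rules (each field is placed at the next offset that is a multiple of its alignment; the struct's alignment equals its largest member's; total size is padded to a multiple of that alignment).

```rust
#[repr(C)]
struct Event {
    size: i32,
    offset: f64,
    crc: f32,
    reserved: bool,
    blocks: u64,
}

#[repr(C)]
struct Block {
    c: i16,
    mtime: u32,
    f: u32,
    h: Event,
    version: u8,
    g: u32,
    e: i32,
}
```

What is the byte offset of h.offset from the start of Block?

Event: @0: size [4B, align 4] → 4; +4 pad (align 8); @8: offset [8B, align 8] → 16; @16: crc [4B, align 4] → 20; @20: reserved [1B, align 1] → 21; +3 pad (align 8); @24: blocks [8B, align 8] → 32; size 32, align 8
@0: c [2B, align 2] → 2
+2 pad (align 4)
@4: mtime [4B, align 4] → 8
@8: f [4B, align 4] → 12
+4 pad (align 8)
@16: h [32B, align 8] → 48
within Event: offset at 8
16 + 8 = 24

24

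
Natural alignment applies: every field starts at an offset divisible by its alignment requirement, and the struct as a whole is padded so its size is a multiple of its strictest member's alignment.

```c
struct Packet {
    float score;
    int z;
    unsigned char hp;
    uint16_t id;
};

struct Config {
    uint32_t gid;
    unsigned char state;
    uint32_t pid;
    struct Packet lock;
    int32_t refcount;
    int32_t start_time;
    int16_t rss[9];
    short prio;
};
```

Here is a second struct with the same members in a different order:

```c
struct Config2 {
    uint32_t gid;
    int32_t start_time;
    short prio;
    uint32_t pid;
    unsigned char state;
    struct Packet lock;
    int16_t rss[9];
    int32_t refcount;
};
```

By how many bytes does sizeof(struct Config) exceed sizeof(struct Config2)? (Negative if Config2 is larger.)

-4

Packet: @0: score [4B, align 4] → 4; @4: z [4B, align 4] → 8; @8: hp [1B, align 1] → 9; +1 pad (align 2); @10: id [2B, align 2] → 12; size 12, align 4
@0: gid [4B, align 4] → 4
@4: state [1B, align 1] → 5
+3 pad (align 4)
@8: pid [4B, align 4] → 12
@12: lock [12B, align 4] → 24
@24: refcount [4B, align 4] → 28
@28: start_time [4B, align 4] → 32
@32: rss [18B, align 2] → 50
@50: prio [2B, align 2] → 52
size 52, align 4
— Config2 —
@0: gid [4B, align 4] → 4
@4: start_time [4B, align 4] → 8
@8: prio [2B, align 2] → 10
+2 pad (align 4)
@12: pid [4B, align 4] → 16
@16: state [1B, align 1] → 17
+3 pad (align 4)
@20: lock [12B, align 4] → 32
@32: rss [18B, align 2] → 50
+2 pad (align 4)
@52: refcount [4B, align 4] → 56
size 56, align 4
52 − 56 = -4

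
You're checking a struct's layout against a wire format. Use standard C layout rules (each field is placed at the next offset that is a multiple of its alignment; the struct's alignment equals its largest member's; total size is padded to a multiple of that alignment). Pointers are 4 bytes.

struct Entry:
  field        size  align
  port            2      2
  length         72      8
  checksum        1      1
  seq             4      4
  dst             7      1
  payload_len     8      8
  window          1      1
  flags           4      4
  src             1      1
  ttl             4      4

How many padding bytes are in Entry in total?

16

@0: port [2B, align 2] → 2
+6 pad (align 8)
@8: length [72B, align 8] → 80
@80: checksum [1B, align 1] → 81
+3 pad (align 4)
@84: seq [4B, align 4] → 88
@88: dst [7B, align 1] → 95
+1 pad (align 8)
@96: payload_len [8B, align 8] → 104
@104: window [1B, align 1] → 105
+3 pad (align 4)
@108: flags [4B, align 4] → 112
@112: src [1B, align 1] → 113
+3 pad (align 4)
@116: ttl [4B, align 4] → 120
size 120, align 8
data bytes 104, size 120 → padding 16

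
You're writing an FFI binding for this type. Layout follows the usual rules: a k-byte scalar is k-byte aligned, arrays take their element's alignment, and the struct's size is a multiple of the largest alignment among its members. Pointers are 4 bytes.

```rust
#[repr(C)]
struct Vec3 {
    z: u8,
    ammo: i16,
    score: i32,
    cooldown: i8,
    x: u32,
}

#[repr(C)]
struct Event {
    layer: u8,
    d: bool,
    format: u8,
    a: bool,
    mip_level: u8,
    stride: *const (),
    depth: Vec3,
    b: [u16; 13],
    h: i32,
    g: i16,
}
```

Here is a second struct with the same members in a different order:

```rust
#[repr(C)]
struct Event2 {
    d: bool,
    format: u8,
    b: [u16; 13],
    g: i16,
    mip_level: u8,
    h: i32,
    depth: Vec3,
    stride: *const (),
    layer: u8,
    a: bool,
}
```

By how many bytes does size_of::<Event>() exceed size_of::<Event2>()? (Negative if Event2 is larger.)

Vec3: z at 0 (size 1, align 1) → ends 1; pad 1 to align 2 for ammo; ammo at 2 (size 2, align 2) → ends 4; score at 4 (size 4, align 4) → ends 8; cooldown at 8 (size 1, align 1) → ends 9; pad 3 to align 4 for x; x at 12 (size 4, align 4) → ends 16; total 16 bytes, alignment 4
layer at 0 (size 1, align 1) → ends 1
d at 1 (size 1, align 1) → ends 2
format at 2 (size 1, align 1) → ends 3
a at 3 (size 1, align 1) → ends 4
mip_level at 4 (size 1, align 1) → ends 5
pad 3 to align 4 for stride
stride at 8 (size 4, align 4) → ends 12
depth at 12 (size 16, align 4) → ends 28
b at 28 (size 26, align 2) → ends 54
pad 2 to align 4 for h
h at 56 (size 4, align 4) → ends 60
g at 60 (size 2, align 2) → ends 62
tail pad 2 to reach multiple of 4
total 64 bytes, alignment 4
— Event2 —
d at 0 (size 1, align 1) → ends 1
format at 1 (size 1, align 1) → ends 2
b at 2 (size 26, align 2) → ends 28
g at 28 (size 2, align 2) → ends 30
mip_level at 30 (size 1, align 1) → ends 31
pad 1 to align 4 for h
h at 32 (size 4, align 4) → ends 36
depth at 36 (size 16, align 4) → ends 52
stride at 52 (size 4, align 4) → ends 56
layer at 56 (size 1, align 1) → ends 57
a at 57 (size 1, align 1) → ends 58
tail pad 2 to reach multiple of 4
total 60 bytes, alignment 4
64 − 60 = 4

4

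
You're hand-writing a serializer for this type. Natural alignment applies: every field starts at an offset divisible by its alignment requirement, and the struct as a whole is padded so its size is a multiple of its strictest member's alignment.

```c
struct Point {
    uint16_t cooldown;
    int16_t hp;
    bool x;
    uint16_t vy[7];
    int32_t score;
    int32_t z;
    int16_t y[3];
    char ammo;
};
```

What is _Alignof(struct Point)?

4

member alignments: cooldown=2, hp=2, x=1, vy=2, score=4, z=4, y=2, ammo=1
max = 4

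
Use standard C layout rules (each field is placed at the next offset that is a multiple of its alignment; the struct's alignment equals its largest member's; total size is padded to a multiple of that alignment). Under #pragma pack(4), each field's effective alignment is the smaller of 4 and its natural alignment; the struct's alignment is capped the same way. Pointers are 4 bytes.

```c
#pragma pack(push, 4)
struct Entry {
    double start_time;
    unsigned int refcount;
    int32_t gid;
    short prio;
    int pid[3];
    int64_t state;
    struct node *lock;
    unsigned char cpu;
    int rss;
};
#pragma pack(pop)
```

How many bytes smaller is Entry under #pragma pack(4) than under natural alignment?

4

natural layout:
  @0: start_time [8B, align 8] → 8
  @8: refcount [4B, align 4] → 12
  @12: gid [4B, align 4] → 16
  @16: prio [2B, align 2] → 18
  +2 pad (align 4)
  @20: pid [12B, align 4] → 32
  @32: state [8B, align 8] → 40
  @40: lock [4B, align 4] → 44
  @44: cpu [1B, align 1] → 45
  +3 pad (align 4)
  @48: rss [4B, align 4] → 52
  +4 tail pad (align 8)
  size 56, align 8
packed(4) layout:
  @0: start_time [8B, align 4] → 8
  @8: refcount [4B, align 4] → 12
  @12: gid [4B, align 4] → 16
  @16: prio [2B, align 2] → 18
  +2 pad (align 4)
  @20: pid [12B, align 4] → 32
  @32: state [8B, align 4] → 40
  @40: lock [4B, align 4] → 44
  @44: cpu [1B, align 1] → 45
  +3 pad (align 4)
  @48: rss [4B, align 4] → 52
  size 52, align 4
56 − 52 = 4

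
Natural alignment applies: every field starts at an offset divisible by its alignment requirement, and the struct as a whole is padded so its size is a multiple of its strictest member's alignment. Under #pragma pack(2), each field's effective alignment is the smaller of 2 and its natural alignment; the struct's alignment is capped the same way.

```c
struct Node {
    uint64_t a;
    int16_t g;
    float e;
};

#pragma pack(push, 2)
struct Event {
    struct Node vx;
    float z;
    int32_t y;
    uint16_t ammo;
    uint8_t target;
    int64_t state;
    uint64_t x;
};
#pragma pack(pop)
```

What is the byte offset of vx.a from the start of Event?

Node: 0..8  a  (8B, 8-aligned); 8..10  g  (2B, 2-aligned); 10..12  -- padding (2B); 12..16  e  (4B, 4-aligned); sizeof = 16, alignof = 8
0..16  vx  (16B, 2-aligned)
within Node: a at 0
0 + 0 = 0

0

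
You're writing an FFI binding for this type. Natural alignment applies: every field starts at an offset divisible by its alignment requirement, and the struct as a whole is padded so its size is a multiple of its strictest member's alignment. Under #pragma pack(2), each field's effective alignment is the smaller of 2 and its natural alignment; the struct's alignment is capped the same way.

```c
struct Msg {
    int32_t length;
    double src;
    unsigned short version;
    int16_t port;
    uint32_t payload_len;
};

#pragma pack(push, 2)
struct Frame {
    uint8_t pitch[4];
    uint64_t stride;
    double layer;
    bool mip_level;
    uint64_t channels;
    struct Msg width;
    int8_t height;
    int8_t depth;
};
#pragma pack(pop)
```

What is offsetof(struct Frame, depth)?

55

Msg: 0..4  length  (4B, 4-aligned); 4..8  -- padding (4B); 8..16  src  (8B, 8-aligned); 16..18  version  (2B, 2-aligned); 18..20  port  (2B, 2-aligned); 20..24  payload_len  (4B, 4-aligned); sizeof = 24, alignof = 8
0..4  pitch  (4B, 1-aligned)
4..12  stride  (8B, 2-aligned)
12..20  layer  (8B, 2-aligned)
20..21  mip_level  (1B, 1-aligned)
21..22  -- padding (1B)
22..30  channels  (8B, 2-aligned)
30..54  width  (24B, 2-aligned)
54..55  height  (1B, 1-aligned)
55..56  depth  (1B, 1-aligned)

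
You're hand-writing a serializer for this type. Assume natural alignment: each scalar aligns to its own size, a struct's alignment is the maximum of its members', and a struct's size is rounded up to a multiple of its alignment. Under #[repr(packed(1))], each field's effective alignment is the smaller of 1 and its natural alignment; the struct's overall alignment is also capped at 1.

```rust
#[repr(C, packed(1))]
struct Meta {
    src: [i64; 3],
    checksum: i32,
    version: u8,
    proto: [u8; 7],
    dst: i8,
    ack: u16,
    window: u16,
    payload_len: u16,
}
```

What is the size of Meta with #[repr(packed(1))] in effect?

@0: src [24B, align 1] → 24
@24: checksum [4B, align 1] → 28
@28: version [1B, align 1] → 29
@29: proto [7B, align 1] → 36
@36: dst [1B, align 1] → 37
@37: ack [2B, align 1] → 39
@39: window [2B, align 1] → 41
@41: payload_len [2B, align 1] → 43
size 43, align 1

43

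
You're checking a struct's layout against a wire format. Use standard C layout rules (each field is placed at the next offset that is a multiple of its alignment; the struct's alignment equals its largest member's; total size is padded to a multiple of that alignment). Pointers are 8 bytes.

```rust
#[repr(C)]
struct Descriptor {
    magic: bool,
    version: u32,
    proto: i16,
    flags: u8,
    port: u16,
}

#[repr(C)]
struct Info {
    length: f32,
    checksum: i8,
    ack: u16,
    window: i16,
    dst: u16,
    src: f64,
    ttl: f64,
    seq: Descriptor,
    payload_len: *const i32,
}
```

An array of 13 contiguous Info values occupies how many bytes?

Descriptor: 0..1  magic  (1B, 1-aligned); 1..4  -- padding (3B); 4..8  version  (4B, 4-aligned); 8..10  proto  (2B, 2-aligned); 10..11  flags  (1B, 1-aligned); 11..12  -- padding (1B); 12..14  port  (2B, 2-aligned); 14..16  -- tail padding (2B); sizeof = 16, alignof = 4
0..4  length  (4B, 4-aligned)
4..5  checksum  (1B, 1-aligned)
5..6  -- padding (1B)
6..8  ack  (2B, 2-aligned)
8..10  window  (2B, 2-aligned)
10..12  dst  (2B, 2-aligned)
12..16  -- padding (4B)
16..24  src  (8B, 8-aligned)
24..32  ttl  (8B, 8-aligned)
32..48  seq  (16B, 4-aligned)
48..56  payload_len  (8B, 8-aligned)
sizeof = 56, alignof = 8
array of 13: 13 × 56 = 728

728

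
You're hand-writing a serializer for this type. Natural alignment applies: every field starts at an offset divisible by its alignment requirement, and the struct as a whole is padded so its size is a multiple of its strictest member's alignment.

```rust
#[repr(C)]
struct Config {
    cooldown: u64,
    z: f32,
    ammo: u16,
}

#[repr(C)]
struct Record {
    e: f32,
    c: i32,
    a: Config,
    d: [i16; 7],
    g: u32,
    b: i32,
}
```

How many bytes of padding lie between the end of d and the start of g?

Config: 0..8  cooldown  (8B, 8-aligned); 8..12  z  (4B, 4-aligned); 12..14  ammo  (2B, 2-aligned); 14..16  -- tail padding (2B); sizeof = 16, alignof = 8
0..4  e  (4B, 4-aligned)
4..8  c  (4B, 4-aligned)
8..24  a  (16B, 8-aligned)
24..38  d  (14B, 2-aligned)
38..40  -- padding (2B)
40..44  g  (4B, 4-aligned)

2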